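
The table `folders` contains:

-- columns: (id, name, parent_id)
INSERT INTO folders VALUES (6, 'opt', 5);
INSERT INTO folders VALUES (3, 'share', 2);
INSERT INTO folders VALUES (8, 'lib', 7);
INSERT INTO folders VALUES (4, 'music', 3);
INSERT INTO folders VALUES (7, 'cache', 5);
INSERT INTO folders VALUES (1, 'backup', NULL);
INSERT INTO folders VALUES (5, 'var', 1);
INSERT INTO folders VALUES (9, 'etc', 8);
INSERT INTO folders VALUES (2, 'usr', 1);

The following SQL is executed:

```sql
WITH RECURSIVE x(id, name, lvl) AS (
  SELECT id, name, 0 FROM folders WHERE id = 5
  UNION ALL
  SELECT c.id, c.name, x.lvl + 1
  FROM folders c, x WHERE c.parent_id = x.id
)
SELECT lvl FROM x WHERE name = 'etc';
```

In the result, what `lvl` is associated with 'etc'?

Base: id=5 (var) at lvl 0.
Iteration 1: rows with parent_id in {5} -> opt (id 6, lvl 1), cache (id 7, lvl 1).
Iteration 2: rows with parent_id in {6,7} -> lib (id 8, lvl 2).
Iteration 3: rows with parent_id in {8} -> etc (id 9, lvl 3).
Iteration 4: no rows with parent_id in {9}; recursion stops.

3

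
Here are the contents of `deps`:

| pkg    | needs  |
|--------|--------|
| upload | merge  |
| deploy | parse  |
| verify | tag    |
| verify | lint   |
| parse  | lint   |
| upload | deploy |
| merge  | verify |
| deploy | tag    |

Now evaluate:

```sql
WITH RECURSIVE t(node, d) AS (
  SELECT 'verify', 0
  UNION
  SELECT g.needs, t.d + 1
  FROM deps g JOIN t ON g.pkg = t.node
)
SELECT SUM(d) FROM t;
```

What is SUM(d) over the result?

Base: (verify, d=0).
Iteration 1: edges from {verify} -> (lint, d=1), (tag, d=1).
Iteration 2: no outgoing edges from {lint,tag}; recursion stops.
SUM(d) = 0 + 1 + 1 = 2.

2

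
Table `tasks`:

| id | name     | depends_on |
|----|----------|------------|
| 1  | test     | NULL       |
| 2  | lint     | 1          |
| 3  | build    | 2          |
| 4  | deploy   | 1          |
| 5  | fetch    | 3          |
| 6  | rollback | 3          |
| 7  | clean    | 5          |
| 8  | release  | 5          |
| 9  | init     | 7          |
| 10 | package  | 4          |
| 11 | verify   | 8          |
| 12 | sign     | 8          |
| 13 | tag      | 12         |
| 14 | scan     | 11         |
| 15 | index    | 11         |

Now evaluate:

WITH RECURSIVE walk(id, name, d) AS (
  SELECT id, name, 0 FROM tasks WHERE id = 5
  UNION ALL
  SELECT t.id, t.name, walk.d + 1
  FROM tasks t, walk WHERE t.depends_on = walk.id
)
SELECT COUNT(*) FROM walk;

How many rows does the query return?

9

Base: id=5 (fetch) at d 0.
Iteration 1: rows with depends_on in {5} -> clean (id 7, d 1), release (id 8, d 1).
Iteration 2: rows with depends_on in {7,8} -> init (id 9, d 2), verify (id 11, d 2), sign (id 12, d 2).
Iteration 3: rows with depends_on in {9,11,12} -> tag (id 13, d 3), scan (id 14, d 3), index (id 15, d 3).
Iteration 4: no rows with depends_on in {13,14,15}; recursion stops.
Total rows emitted: 9.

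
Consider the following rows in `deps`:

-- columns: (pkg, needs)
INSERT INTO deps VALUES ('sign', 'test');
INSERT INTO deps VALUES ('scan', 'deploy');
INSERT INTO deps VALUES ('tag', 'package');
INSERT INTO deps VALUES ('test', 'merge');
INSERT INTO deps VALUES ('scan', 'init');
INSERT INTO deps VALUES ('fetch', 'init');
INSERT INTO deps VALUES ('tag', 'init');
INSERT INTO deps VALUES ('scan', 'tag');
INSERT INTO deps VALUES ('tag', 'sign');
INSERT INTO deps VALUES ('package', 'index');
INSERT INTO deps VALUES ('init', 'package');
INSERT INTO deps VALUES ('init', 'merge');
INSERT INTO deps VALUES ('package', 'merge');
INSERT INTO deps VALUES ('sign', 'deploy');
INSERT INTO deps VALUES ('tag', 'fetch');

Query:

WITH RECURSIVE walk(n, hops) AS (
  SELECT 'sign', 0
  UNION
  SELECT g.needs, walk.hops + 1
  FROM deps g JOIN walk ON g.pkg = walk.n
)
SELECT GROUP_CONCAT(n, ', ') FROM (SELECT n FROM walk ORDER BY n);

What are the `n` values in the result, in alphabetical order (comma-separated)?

deploy, merge, sign, test

Base: (sign, hops=0).
Iteration 1: edges from {sign} -> (deploy, hops=1), (test, hops=1).
Iteration 2: edges from {deploy,test} -> (merge, hops=2).
Iteration 3: no outgoing edges from {merge}; recursion stops.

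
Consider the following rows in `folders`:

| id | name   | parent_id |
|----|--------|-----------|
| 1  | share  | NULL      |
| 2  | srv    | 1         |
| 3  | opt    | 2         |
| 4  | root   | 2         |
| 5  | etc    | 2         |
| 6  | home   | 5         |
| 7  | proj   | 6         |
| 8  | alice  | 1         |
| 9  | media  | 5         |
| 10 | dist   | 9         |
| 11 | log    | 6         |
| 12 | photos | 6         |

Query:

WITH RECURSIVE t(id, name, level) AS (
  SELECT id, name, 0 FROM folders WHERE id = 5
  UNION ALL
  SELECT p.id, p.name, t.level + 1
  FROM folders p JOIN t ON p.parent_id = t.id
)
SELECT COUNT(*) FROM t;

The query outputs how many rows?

7

Base: id=5 (etc) at level 0.
Iteration 1: rows with parent_id in {5} -> home (id 6, level 1), media (id 9, level 1).
Iteration 2: rows with parent_id in {6,9} -> proj (id 7, level 2), dist (id 10, level 2), log (id 11, level 2), photos (id 12, level 2).
Iteration 3: no rows with parent_id in {7,10,11,12}; recursion stops.
Total rows emitted: 7.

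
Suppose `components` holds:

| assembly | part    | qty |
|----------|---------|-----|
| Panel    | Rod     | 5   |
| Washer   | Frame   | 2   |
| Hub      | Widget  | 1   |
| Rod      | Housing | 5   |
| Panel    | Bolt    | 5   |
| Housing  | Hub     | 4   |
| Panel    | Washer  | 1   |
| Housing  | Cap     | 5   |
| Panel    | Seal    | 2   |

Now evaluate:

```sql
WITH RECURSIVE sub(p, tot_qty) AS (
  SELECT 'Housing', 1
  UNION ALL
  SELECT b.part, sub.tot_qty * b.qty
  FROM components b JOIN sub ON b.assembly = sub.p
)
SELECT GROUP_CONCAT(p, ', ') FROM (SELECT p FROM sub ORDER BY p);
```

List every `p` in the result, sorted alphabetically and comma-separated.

Cap, Housing, Hub, Widget

Base: (Housing, tot_qty=1).
Iteration 1: components of {Housing} -> Cap = 1*5 = 5, Hub = 1*4 = 4.
Iteration 2: components of {Cap,Hub} -> Widget = 4*1 = 4.
Iteration 3: no further components; recursion stops.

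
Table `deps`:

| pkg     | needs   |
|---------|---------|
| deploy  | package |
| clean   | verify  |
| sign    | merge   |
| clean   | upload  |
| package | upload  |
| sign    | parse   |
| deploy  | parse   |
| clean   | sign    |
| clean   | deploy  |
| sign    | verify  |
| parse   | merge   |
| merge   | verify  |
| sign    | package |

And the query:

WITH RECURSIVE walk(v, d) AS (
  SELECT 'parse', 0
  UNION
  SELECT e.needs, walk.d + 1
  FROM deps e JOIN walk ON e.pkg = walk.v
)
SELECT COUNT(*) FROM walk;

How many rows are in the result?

Base: (parse, d=0).
Iteration 1: edges from {parse} -> (merge, d=1).
Iteration 2: edges from {merge} -> (verify, d=2).
Iteration 3: no outgoing edges from {verify}; recursion stops.
Total rows emitted: 3.

3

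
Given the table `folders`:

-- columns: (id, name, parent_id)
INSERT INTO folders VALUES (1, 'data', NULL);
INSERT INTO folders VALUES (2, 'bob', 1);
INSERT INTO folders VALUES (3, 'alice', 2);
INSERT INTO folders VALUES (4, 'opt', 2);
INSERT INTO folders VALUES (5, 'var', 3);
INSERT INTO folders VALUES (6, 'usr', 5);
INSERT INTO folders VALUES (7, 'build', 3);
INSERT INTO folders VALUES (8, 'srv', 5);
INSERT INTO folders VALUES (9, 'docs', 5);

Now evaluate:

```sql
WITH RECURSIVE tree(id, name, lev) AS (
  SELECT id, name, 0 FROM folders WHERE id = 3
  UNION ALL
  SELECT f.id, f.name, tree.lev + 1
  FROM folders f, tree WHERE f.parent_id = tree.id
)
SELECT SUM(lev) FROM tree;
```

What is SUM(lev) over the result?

Base: id=3 (alice) at lev 0.
Iteration 1: rows with parent_id in {3} -> var (id 5, lev 1), build (id 7, lev 1).
Iteration 2: rows with parent_id in {5,7} -> usr (id 6, lev 2), srv (id 8, lev 2), docs (id 9, lev 2).
Iteration 3: no rows with parent_id in {6,8,9}; recursion stops.
SUM(lev) = 0 + 1 + 1 + 2 + 2 + 2 = 8.

8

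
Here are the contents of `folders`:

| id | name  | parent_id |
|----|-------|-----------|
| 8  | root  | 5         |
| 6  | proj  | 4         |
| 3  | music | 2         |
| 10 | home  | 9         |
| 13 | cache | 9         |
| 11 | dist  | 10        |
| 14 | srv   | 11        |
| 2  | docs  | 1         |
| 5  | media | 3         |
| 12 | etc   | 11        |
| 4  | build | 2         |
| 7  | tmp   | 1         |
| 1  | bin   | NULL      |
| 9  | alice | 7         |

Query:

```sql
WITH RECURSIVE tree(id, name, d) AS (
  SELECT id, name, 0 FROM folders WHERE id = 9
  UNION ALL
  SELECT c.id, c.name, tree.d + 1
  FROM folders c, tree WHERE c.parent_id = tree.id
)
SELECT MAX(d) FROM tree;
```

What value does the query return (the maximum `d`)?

3

Base: id=9 (alice) at d 0.
Iteration 1: rows with parent_id in {9} -> home (id 10, d 1), cache (id 13, d 1).
Iteration 2: rows with parent_id in {10,13} -> dist (id 11, d 2).
Iteration 3: rows with parent_id in {11} -> etc (id 12, d 3), srv (id 14, d 3).
Iteration 4: no rows with parent_id in {12,14}; recursion stops.
d values: 0, 1, 1, 2, 3, 3; the maximum is 3.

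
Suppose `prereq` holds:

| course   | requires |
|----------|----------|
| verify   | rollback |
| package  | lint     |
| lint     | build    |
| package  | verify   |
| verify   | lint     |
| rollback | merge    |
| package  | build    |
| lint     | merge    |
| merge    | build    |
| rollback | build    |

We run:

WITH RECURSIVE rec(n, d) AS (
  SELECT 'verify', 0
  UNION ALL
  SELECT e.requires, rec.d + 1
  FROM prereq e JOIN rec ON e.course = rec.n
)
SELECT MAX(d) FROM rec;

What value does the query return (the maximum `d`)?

3

Base: (verify, d=0).
Iteration 1: edges from {verify} -> (lint, d=1), (rollback, d=1).
Iteration 2: edges from {lint,rollback} -> (build, d=2) x2, (merge, d=2) x2. [UNION ALL keeps all 4 new rows, including repeats]
Iteration 3: edges from {build,merge} -> (build, d=3) x2. [UNION ALL keeps all 2 new rows, including repeats]
Iteration 4: no outgoing edges from {build}; recursion stops.
d values: 0, 1, 1, 2, 2, 2, 2, 3, 3; the maximum is 3.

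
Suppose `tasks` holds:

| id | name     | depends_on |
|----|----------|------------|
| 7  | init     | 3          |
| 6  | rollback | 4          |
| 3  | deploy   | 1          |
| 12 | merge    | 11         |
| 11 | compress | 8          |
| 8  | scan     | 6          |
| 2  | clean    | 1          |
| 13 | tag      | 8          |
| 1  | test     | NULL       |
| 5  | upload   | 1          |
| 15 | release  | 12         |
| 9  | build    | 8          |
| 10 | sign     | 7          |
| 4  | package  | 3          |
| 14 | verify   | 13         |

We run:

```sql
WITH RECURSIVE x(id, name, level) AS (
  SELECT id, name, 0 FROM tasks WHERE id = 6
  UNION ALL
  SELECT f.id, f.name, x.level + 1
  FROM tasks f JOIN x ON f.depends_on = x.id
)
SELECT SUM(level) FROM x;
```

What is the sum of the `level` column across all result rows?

17

Base: id=6 (rollback) at level 0.
Iteration 1: rows with depends_on in {6} -> scan (id 8, level 1).
Iteration 2: rows with depends_on in {8} -> build (id 9, level 2), compress (id 11, level 2), tag (id 13, level 2).
Iteration 3: rows with depends_on in {9,11,13} -> merge (id 12, level 3), verify (id 14, level 3).
Iteration 4: rows with depends_on in {12,14} -> release (id 15, level 4).
Iteration 5: no rows with depends_on in {15}; recursion stops.
SUM(level) = 0 + 1 + 2 + 2 + 2 + 3 + 3 + 4 = 17.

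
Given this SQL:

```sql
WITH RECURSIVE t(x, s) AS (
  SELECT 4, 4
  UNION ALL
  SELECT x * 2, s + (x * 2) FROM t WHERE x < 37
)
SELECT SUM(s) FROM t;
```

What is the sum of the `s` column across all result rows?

228

Base: x=4, s=4.
Iteration 1: 4 < 37 holds -> x = 4 * 2 = 8, s = 4 + 8 = 12.
Iteration 2: 8 < 37 holds -> x = 8 * 2 = 16, s = 12 + 16 = 28.
Iteration 3: 16 < 37 holds -> x = 16 * 2 = 32, s = 28 + 32 = 60.
Iteration 4: 32 < 37 holds -> x = 32 * 2 = 64, s = 60 + 64 = 124.
Iteration 5: 64 < 37 fails; recursion stops.
SUM(s) = 4 + 12 + 28 + 60 + 124 = 228.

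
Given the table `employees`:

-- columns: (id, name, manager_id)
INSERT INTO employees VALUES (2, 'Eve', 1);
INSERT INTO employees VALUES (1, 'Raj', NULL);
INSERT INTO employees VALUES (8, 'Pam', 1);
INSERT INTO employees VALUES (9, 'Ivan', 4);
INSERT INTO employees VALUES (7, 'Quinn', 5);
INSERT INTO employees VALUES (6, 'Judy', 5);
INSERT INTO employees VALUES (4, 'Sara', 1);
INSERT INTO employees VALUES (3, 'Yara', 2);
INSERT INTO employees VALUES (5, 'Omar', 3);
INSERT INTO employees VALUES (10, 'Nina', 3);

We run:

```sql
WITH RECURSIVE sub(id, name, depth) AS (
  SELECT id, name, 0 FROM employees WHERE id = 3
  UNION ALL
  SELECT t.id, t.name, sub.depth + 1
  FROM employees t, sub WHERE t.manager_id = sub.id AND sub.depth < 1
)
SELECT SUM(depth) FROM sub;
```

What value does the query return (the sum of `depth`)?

2

Base: id=3 (Yara) at depth 0.
Iteration 1: rows with manager_id in {3} -> Omar (id 5, depth 1), Nina (id 10, depth 1).
Iteration 2: depth < 1 fails for all current rows; recursion stops.
SUM(depth) = 0 + 1 + 1 = 2.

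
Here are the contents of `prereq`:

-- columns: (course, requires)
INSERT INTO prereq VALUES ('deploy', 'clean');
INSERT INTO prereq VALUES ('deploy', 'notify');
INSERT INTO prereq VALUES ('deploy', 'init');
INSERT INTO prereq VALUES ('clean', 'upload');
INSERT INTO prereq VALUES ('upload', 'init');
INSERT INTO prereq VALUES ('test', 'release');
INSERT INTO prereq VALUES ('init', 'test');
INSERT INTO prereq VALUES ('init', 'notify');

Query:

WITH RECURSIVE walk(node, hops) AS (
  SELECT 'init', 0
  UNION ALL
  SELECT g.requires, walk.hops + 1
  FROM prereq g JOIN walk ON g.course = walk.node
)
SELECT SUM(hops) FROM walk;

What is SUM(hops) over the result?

Base: (init, hops=0).
Iteration 1: edges from {init} -> (notify, hops=1), (test, hops=1).
Iteration 2: edges from {notify,test} -> (release, hops=2).
Iteration 3: no outgoing edges from {release}; recursion stops.
SUM(hops) = 0 + 1 + 1 + 2 = 4.

4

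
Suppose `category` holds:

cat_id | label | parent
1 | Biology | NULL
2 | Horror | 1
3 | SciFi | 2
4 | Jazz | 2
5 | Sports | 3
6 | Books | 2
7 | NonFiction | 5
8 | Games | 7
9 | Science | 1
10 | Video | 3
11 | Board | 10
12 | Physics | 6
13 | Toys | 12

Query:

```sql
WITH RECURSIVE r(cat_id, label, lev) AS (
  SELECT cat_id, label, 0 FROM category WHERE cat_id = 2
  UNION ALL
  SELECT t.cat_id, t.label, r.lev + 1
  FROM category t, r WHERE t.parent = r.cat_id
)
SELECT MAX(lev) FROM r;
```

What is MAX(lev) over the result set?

Base: cat_id=2 (Horror) at lev 0.
Iteration 1: rows with parent in {2} -> SciFi (id 3, lev 1), Jazz (id 4, lev 1), Books (id 6, lev 1).
Iteration 2: rows with parent in {3,4,6} -> Sports (id 5, lev 2), Video (id 10, lev 2), Physics (id 12, lev 2).
Iteration 3: rows with parent in {5,10,12} -> NonFiction (id 7, lev 3), Board (id 11, lev 3), Toys (id 13, lev 3).
Iteration 4: rows with parent in {7,11,13} -> Games (id 8, lev 4).
Iteration 5: no rows with parent in {8}; recursion stops.
lev values: 0, 1, 1, 1, 2, 2, 2, 3, 3, 3, 4; the maximum is 4.

4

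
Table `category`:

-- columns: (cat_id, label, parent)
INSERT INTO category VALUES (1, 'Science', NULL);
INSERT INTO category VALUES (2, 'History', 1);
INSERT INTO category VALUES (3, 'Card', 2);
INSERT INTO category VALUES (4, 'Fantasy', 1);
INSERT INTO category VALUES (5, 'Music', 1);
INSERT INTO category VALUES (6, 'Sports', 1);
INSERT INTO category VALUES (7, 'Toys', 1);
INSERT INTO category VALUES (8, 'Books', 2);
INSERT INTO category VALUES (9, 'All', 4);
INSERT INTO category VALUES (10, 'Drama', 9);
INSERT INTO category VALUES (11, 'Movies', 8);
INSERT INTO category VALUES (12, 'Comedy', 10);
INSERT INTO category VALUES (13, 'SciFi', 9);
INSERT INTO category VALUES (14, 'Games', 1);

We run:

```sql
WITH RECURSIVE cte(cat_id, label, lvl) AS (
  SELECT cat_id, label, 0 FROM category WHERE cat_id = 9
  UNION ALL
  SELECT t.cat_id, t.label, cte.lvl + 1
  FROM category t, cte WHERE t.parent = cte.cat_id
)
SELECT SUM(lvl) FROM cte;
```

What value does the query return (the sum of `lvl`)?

4

Base: cat_id=9 (All) at lvl 0.
Iteration 1: rows with parent in {9} -> Drama (id 10, lvl 1), SciFi (id 13, lvl 1).
Iteration 2: rows with parent in {10,13} -> Comedy (id 12, lvl 2).
Iteration 3: no rows with parent in {12}; recursion stops.
SUM(lvl) = 0 + 1 + 1 + 2 = 4.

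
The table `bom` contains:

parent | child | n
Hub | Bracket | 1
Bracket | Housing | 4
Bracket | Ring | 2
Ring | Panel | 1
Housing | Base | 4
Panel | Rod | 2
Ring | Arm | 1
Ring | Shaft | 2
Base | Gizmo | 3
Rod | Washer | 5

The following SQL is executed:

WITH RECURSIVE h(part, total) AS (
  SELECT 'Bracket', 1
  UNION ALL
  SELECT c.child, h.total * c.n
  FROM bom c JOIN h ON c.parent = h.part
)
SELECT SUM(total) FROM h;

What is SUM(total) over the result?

103

Base: (Bracket, total=1).
Iteration 1: components of {Bracket} -> Housing = 1*4 = 4, Ring = 1*2 = 2.
Iteration 2: components of {Housing,Ring} -> Arm = 2*1 = 2, Base = 4*4 = 16, Panel = 2*1 = 2, Shaft = 2*2 = 4.
Iteration 3: components of {Arm,Base,Panel,Shaft} -> Gizmo = 16*3 = 48, Rod = 2*2 = 4.
Iteration 4: components of {Gizmo,Rod} -> Washer = 4*5 = 20.
Iteration 5: no further components; recursion stops.
SUM(total) = 1 + 4 + 2 + 16 + 2 + 2 + 4 + 48 + 4 + 20 = 103.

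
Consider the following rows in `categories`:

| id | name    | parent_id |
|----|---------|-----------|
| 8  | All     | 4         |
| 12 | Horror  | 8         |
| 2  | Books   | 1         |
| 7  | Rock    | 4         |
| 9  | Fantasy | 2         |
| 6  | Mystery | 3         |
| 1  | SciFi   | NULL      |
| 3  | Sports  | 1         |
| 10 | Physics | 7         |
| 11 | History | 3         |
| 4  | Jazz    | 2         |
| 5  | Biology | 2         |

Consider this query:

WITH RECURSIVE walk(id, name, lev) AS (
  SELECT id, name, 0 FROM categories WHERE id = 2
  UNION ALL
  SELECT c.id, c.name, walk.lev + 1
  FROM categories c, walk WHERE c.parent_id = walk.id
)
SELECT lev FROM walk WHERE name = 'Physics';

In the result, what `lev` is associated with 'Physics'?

3

Base: id=2 (Books) at lev 0.
Iteration 1: rows with parent_id in {2} -> Jazz (id 4, lev 1), Biology (id 5, lev 1), Fantasy (id 9, lev 1).
Iteration 2: rows with parent_id in {4,5,9} -> Rock (id 7, lev 2), All (id 8, lev 2).
Iteration 3: rows with parent_id in {7,8} -> Physics (id 10, lev 3), Horror (id 12, lev 3).
Iteration 4: no rows with parent_id in {10,12}; recursion stops.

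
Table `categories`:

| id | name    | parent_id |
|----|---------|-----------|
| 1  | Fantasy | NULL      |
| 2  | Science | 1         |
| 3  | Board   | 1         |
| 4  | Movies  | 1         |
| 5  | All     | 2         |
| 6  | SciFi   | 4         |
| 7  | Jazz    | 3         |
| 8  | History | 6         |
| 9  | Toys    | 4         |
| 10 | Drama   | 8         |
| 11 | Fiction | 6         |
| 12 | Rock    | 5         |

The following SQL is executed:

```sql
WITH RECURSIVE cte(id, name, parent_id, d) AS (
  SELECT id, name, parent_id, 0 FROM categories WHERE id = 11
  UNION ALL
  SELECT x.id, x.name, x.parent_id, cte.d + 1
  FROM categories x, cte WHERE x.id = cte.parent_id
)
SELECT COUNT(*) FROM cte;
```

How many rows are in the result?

Base: id=11 (Fiction), parent_id=6, d 0.
Iteration 1: join on id=6 -> SciFi (id 6, parent_id=4, d 1).
Iteration 2: join on id=4 -> Movies (id 4, parent_id=1, d 2).
Iteration 3: join on id=1 -> Fantasy (id 1, parent_id=NULL, d 3).
Iteration 4: parent_id is NULL; no match; recursion stops.
Total rows emitted: 4.

4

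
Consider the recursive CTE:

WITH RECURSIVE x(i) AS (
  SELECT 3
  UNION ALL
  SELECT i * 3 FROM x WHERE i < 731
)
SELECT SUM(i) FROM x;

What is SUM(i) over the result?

Base: i=3.
Iteration 1: 3 < 731 holds -> i = 3 * 3 = 9.
Iteration 2: 9 < 731 holds -> i = 9 * 3 = 27.
Iteration 3: 27 < 731 holds -> i = 27 * 3 = 81.
Iteration 4: 81 < 731 holds -> i = 81 * 3 = 243.
Iteration 5: 243 < 731 holds -> i = 243 * 3 = 729.
Iteration 6: 729 < 731 holds -> i = 729 * 3 = 2187.
Iteration 7: 2187 < 731 fails; recursion stops.
SUM(i) = 3 + 9 + 27 + 81 + 243 + 729 + 2187 = 3279.

3279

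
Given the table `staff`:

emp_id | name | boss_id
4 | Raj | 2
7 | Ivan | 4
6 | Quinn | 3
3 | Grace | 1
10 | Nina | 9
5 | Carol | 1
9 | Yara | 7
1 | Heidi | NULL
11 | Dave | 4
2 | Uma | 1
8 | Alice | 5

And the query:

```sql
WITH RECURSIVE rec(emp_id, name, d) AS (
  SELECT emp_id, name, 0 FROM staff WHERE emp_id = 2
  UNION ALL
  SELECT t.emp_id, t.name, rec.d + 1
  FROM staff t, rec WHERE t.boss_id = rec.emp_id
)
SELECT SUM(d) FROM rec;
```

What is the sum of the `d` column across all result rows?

12

Base: emp_id=2 (Uma) at d 0.
Iteration 1: rows with boss_id in {2} -> Raj (id 4, d 1).
Iteration 2: rows with boss_id in {4} -> Ivan (id 7, d 2), Dave (id 11, d 2).
Iteration 3: rows with boss_id in {7,11} -> Yara (id 9, d 3).
Iteration 4: rows with boss_id in {9} -> Nina (id 10, d 4).
Iteration 5: no rows with boss_id in {10}; recursion stops.
SUM(d) = 0 + 1 + 2 + 2 + 3 + 4 = 12.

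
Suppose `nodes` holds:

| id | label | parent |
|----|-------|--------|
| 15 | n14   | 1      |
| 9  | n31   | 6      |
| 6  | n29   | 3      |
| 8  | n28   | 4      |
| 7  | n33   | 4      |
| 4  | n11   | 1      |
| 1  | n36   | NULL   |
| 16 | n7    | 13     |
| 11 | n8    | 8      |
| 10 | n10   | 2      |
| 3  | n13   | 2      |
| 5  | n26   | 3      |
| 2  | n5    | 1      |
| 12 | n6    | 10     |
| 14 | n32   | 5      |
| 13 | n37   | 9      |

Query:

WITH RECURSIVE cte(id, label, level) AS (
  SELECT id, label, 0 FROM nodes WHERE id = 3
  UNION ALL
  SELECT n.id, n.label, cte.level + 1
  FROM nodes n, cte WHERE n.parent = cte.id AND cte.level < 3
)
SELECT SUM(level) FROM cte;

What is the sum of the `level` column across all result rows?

Base: id=3 (n13) at level 0.
Iteration 1: rows with parent in {3} -> n26 (id 5, level 1), n29 (id 6, level 1).
Iteration 2: rows with parent in {5,6} -> n31 (id 9, level 2), n32 (id 14, level 2).
Iteration 3: rows with parent in {9,14} -> n37 (id 13, level 3).
Iteration 4: level < 3 fails for all current rows; recursion stops.
SUM(level) = 0 + 1 + 1 + 2 + 2 + 3 = 9.

9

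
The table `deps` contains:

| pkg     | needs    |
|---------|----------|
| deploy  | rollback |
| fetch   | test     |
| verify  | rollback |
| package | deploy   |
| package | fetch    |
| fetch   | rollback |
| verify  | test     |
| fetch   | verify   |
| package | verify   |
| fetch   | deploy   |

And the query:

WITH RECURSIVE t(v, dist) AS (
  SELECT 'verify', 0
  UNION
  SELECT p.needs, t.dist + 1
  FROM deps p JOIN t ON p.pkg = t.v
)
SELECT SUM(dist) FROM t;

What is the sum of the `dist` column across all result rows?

2

Base: (verify, dist=0).
Iteration 1: edges from {verify} -> (rollback, dist=1), (test, dist=1).
Iteration 2: no outgoing edges from {rollback,test}; recursion stops.
SUM(dist) = 0 + 1 + 1 = 2.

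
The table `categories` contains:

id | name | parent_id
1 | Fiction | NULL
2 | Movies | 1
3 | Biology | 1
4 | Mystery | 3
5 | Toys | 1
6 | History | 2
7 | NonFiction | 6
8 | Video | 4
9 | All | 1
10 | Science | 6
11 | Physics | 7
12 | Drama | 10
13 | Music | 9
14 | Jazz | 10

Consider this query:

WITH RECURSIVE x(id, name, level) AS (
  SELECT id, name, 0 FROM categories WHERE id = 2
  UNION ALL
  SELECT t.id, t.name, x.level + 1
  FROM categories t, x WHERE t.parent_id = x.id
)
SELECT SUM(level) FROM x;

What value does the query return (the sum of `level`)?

14

Base: id=2 (Movies) at level 0.
Iteration 1: rows with parent_id in {2} -> History (id 6, level 1).
Iteration 2: rows with parent_id in {6} -> NonFiction (id 7, level 2), Science (id 10, level 2).
Iteration 3: rows with parent_id in {7,10} -> Physics (id 11, level 3), Drama (id 12, level 3), Jazz (id 14, level 3).
Iteration 4: no rows with parent_id in {11,12,14}; recursion stops.
SUM(level) = 0 + 1 + 2 + 2 + 3 + 3 + 3 = 14.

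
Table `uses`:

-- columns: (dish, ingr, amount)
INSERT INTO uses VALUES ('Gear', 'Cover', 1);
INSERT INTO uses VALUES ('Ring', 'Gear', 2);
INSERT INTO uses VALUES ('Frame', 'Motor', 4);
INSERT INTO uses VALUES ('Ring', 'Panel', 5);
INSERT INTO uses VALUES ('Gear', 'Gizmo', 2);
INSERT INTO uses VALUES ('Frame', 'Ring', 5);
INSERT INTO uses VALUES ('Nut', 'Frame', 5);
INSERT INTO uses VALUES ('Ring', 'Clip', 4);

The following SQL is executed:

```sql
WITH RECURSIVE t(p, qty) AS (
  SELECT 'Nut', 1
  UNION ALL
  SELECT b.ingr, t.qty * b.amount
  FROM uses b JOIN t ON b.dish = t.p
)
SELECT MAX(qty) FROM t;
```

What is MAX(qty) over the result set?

125

Base: (Nut, qty=1).
Iteration 1: components of {Nut} -> Frame = 1*5 = 5.
Iteration 2: components of {Frame} -> Motor = 5*4 = 20, Ring = 5*5 = 25.
Iteration 3: components of {Motor,Ring} -> Clip = 25*4 = 100, Gear = 25*2 = 50, Panel = 25*5 = 125.
Iteration 4: components of {Clip,Gear,Panel} -> Cover = 50*1 = 50, Gizmo = 50*2 = 100.
Iteration 5: no further components; recursion stops.
qty values: 1, 5, 25, 20, 125, 50, 100, 100, 50; the maximum is 125.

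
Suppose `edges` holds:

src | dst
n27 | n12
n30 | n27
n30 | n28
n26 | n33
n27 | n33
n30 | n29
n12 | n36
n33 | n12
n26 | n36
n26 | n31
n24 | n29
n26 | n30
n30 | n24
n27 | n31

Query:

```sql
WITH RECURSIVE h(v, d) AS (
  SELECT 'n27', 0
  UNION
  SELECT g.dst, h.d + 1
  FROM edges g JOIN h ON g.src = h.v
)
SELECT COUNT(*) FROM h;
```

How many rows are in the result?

7

Base: (n27, d=0).
Iteration 1: edges from {n27} -> (n12, d=1), (n31, d=1), (n33, d=1).
Iteration 2: edges from {n12,n31,n33} -> (n12, d=2), (n36, d=2).
Iteration 3: edges from {n12,n36} -> (n36, d=3).
Iteration 4: no outgoing edges from {n36}; recursion stops.
Total rows emitted: 7.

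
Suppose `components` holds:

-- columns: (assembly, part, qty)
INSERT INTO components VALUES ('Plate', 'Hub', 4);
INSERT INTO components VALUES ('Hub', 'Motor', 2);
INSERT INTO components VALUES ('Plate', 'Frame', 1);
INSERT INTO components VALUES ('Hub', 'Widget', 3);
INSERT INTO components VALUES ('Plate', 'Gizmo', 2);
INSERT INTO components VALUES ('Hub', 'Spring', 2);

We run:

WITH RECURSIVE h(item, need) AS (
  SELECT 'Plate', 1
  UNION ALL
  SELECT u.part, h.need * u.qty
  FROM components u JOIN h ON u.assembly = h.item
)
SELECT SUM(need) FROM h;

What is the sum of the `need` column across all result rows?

36

Base: (Plate, need=1).
Iteration 1: components of {Plate} -> Frame = 1*1 = 1, Gizmo = 1*2 = 2, Hub = 1*4 = 4.
Iteration 2: components of {Frame,Gizmo,Hub} -> Motor = 4*2 = 8, Spring = 4*2 = 8, Widget = 4*3 = 12.
Iteration 3: no further components; recursion stops.
SUM(need) = 1 + 4 + 1 + 2 + 8 + 8 + 12 = 36.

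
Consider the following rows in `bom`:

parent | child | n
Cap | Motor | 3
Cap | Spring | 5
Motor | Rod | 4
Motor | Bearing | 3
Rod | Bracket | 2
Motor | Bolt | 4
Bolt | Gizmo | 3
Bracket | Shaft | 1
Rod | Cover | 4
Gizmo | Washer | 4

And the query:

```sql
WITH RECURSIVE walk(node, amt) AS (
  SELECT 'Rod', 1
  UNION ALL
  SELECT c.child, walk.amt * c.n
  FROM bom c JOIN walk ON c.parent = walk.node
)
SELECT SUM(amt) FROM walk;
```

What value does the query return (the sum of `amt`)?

9

Base: (Rod, amt=1).
Iteration 1: components of {Rod} -> Bracket = 1*2 = 2, Cover = 1*4 = 4.
Iteration 2: components of {Bracket,Cover} -> Shaft = 2*1 = 2.
Iteration 3: no further components; recursion stops.
SUM(amt) = 1 + 2 + 4 + 2 = 9.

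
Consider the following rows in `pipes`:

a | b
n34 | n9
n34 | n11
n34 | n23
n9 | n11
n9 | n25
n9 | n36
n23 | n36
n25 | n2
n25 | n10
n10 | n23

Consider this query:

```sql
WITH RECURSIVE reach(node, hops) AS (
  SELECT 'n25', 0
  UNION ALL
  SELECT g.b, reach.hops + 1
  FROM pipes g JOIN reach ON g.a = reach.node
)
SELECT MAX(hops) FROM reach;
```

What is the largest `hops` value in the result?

Base: (n25, hops=0).
Iteration 1: edges from {n25} -> (n10, hops=1), (n2, hops=1).
Iteration 2: edges from {n10,n2} -> (n23, hops=2).
Iteration 3: edges from {n23} -> (n36, hops=3).
Iteration 4: no outgoing edges from {n36}; recursion stops.
hops values: 0, 1, 1, 2, 3; the maximum is 3.

3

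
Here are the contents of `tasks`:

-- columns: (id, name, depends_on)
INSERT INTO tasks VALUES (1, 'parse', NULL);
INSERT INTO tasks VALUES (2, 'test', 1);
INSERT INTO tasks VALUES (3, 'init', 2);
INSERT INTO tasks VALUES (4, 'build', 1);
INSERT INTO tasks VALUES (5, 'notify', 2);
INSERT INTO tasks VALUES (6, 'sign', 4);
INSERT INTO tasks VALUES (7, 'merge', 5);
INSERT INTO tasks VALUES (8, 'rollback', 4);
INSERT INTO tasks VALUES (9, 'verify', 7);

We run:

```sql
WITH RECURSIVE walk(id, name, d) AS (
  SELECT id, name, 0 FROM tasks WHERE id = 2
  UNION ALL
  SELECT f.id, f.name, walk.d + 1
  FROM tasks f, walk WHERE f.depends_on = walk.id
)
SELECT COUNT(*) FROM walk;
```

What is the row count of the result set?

Base: id=2 (test) at d 0.
Iteration 1: rows with depends_on in {2} -> init (id 3, d 1), notify (id 5, d 1).
Iteration 2: rows with depends_on in {3,5} -> merge (id 7, d 2).
Iteration 3: rows with depends_on in {7} -> verify (id 9, d 3).
Iteration 4: no rows with depends_on in {9}; recursion stops.
Total rows emitted: 5.

5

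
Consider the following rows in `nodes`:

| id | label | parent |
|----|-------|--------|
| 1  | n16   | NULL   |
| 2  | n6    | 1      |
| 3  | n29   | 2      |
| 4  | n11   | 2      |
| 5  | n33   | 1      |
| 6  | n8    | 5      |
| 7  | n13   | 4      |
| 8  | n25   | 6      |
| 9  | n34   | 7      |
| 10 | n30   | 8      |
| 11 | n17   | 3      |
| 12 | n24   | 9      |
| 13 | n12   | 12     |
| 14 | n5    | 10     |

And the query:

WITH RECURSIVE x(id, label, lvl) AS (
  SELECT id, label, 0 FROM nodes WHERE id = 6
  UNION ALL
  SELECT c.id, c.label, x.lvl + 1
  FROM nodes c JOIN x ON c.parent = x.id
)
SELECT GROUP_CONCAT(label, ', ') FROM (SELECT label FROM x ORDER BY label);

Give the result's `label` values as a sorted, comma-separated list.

n25, n30, n5, n8

Base: id=6 (n8) at lvl 0.
Iteration 1: rows with parent in {6} -> n25 (id 8, lvl 1).
Iteration 2: rows with parent in {8} -> n30 (id 10, lvl 2).
Iteration 3: rows with parent in {10} -> n5 (id 14, lvl 3).
Iteration 4: no rows with parent in {14}; recursion stops.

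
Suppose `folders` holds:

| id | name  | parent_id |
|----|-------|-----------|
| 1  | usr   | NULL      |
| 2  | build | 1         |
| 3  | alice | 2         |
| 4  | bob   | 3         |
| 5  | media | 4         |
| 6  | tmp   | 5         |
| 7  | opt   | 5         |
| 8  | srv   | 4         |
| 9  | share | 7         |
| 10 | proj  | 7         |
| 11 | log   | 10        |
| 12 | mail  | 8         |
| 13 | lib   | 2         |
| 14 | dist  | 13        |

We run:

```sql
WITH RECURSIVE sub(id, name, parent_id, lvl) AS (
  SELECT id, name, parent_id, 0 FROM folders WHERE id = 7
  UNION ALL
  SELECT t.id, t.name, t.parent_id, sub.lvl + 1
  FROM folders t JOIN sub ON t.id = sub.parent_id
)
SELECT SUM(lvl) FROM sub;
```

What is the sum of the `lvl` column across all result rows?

Base: id=7 (opt), parent_id=5, lvl 0.
Iteration 1: join on id=5 -> media (id 5, parent_id=4, lvl 1).
Iteration 2: join on id=4 -> bob (id 4, parent_id=3, lvl 2).
Iteration 3: join on id=3 -> alice (id 3, parent_id=2, lvl 3).
Iteration 4: join on id=2 -> build (id 2, parent_id=1, lvl 4).
Iteration 5: join on id=1 -> usr (id 1, parent_id=NULL, lvl 5).
Iteration 6: parent_id is NULL; no match; recursion stops.
SUM(lvl) = 0 + 1 + 2 + 3 + 4 + 5 = 15.

15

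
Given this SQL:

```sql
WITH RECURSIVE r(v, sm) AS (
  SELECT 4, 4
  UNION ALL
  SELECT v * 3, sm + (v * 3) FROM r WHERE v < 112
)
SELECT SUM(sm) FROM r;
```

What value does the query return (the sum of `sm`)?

716

Base: v=4, sm=4.
Iteration 1: 4 < 112 holds -> v = 4 * 3 = 12, sm = 4 + 12 = 16.
Iteration 2: 12 < 112 holds -> v = 12 * 3 = 36, sm = 16 + 36 = 52.
Iteration 3: 36 < 112 holds -> v = 36 * 3 = 108, sm = 52 + 108 = 160.
Iteration 4: 108 < 112 holds -> v = 108 * 3 = 324, sm = 160 + 324 = 484.
Iteration 5: 324 < 112 fails; recursion stops.
SUM(sm) = 4 + 16 + 52 + 160 + 484 = 716.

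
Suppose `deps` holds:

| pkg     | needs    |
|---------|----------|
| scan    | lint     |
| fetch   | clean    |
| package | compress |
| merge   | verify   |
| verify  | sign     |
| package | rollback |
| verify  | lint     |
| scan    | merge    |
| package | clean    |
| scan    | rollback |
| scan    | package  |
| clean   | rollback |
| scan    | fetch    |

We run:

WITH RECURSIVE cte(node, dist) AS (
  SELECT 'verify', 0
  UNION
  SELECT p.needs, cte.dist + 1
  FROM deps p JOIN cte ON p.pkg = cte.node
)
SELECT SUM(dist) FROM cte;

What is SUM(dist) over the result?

Base: (verify, dist=0).
Iteration 1: edges from {verify} -> (lint, dist=1), (sign, dist=1).
Iteration 2: no outgoing edges from {lint,sign}; recursion stops.
SUM(dist) = 0 + 1 + 1 = 2.

2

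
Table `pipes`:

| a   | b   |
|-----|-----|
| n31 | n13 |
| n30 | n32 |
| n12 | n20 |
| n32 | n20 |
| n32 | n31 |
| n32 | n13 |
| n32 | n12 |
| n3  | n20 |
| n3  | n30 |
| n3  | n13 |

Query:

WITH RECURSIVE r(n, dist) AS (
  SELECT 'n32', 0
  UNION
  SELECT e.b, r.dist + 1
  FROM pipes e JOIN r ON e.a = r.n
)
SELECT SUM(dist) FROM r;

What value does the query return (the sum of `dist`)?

8

Base: (n32, dist=0).
Iteration 1: edges from {n32} -> (n12, dist=1), (n13, dist=1), (n20, dist=1), (n31, dist=1).
Iteration 2: edges from {n12,n13,n20,n31} -> (n13, dist=2), (n20, dist=2).
Iteration 3: no outgoing edges from {n13,n20}; recursion stops.
SUM(dist) = 0 + 1 + 1 + 1 + 1 + 2 + 2 = 8.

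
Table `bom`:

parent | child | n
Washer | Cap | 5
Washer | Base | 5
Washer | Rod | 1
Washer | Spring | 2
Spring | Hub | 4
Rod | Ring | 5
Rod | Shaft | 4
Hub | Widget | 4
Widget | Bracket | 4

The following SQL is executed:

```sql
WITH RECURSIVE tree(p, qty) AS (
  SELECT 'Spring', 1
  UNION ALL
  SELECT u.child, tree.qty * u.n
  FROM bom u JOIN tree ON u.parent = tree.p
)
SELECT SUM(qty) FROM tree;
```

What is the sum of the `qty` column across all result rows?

85

Base: (Spring, qty=1).
Iteration 1: components of {Spring} -> Hub = 1*4 = 4.
Iteration 2: components of {Hub} -> Widget = 4*4 = 16.
Iteration 3: components of {Widget} -> Bracket = 16*4 = 64.
Iteration 4: no further components; recursion stops.
SUM(qty) = 1 + 4 + 16 + 64 = 85.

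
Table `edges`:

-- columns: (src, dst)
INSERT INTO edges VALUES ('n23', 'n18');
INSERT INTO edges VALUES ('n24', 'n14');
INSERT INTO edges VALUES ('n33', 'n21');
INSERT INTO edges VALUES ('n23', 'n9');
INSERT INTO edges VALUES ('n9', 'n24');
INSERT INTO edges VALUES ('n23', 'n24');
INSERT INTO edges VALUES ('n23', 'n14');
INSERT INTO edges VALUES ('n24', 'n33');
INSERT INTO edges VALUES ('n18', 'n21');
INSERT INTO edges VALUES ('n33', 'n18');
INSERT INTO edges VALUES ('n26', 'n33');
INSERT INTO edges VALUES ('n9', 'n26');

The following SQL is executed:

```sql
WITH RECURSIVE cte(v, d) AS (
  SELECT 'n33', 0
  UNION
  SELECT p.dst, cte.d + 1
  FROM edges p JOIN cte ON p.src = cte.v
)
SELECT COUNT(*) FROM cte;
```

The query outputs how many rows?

4

Base: (n33, d=0).
Iteration 1: edges from {n33} -> (n18, d=1), (n21, d=1).
Iteration 2: edges from {n18,n21} -> (n21, d=2).
Iteration 3: no outgoing edges from {n21}; recursion stops.
Total rows emitted: 4.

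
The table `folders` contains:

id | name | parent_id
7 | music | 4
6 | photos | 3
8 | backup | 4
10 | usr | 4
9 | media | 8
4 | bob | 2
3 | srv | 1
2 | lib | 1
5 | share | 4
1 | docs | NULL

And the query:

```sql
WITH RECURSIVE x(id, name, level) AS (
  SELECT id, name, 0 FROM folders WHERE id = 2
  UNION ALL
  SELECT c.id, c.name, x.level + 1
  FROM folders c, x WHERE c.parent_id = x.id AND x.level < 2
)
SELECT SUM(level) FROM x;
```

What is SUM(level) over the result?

9

Base: id=2 (lib) at level 0.
Iteration 1: rows with parent_id in {2} -> bob (id 4, level 1).
Iteration 2: rows with parent_id in {4} -> share (id 5, level 2), music (id 7, level 2), backup (id 8, level 2), usr (id 10, level 2).
Iteration 3: level < 2 fails for all current rows; recursion stops.
SUM(level) = 0 + 1 + 2 + 2 + 2 + 2 = 9.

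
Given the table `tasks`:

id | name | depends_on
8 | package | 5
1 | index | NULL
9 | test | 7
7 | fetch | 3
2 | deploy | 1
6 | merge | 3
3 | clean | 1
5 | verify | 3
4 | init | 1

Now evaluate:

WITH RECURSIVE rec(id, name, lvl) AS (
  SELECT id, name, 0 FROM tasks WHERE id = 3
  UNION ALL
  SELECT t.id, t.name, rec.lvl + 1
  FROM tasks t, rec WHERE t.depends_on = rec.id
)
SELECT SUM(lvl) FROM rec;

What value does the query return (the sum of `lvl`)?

Base: id=3 (clean) at lvl 0.
Iteration 1: rows with depends_on in {3} -> verify (id 5, lvl 1), merge (id 6, lvl 1), fetch (id 7, lvl 1).
Iteration 2: rows with depends_on in {5,6,7} -> package (id 8, lvl 2), test (id 9, lvl 2).
Iteration 3: no rows with depends_on in {8,9}; recursion stops.
SUM(lvl) = 0 + 1 + 1 + 1 + 2 + 2 = 7.

7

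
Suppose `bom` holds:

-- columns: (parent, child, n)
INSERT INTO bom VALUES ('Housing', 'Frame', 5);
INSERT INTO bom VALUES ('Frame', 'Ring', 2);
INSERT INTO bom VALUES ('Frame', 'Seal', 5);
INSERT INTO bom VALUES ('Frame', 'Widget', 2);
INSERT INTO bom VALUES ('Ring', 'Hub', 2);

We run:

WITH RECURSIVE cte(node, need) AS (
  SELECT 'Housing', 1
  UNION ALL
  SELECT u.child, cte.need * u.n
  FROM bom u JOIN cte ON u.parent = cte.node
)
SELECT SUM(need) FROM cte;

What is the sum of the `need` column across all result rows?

71

Base: (Housing, need=1).
Iteration 1: components of {Housing} -> Frame = 1*5 = 5.
Iteration 2: components of {Frame} -> Ring = 5*2 = 10, Seal = 5*5 = 25, Widget = 5*2 = 10.
Iteration 3: components of {Ring,Seal,Widget} -> Hub = 10*2 = 20.
Iteration 4: no further components; recursion stops.
SUM(need) = 1 + 5 + 10 + 25 + 10 + 20 = 71.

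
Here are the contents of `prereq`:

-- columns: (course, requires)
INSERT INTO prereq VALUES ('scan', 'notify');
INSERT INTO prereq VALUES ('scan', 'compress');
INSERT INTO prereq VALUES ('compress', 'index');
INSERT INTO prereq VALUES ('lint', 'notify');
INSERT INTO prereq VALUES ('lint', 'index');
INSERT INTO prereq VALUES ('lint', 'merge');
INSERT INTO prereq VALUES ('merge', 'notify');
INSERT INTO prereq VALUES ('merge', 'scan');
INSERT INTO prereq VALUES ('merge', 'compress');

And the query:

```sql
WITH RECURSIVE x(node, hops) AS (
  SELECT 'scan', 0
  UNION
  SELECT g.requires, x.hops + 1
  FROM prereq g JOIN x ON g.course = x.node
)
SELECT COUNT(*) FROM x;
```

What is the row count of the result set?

Base: (scan, hops=0).
Iteration 1: edges from {scan} -> (compress, hops=1), (notify, hops=1).
Iteration 2: edges from {compress,notify} -> (index, hops=2).
Iteration 3: no outgoing edges from {index}; recursion stops.
Total rows emitted: 4.

4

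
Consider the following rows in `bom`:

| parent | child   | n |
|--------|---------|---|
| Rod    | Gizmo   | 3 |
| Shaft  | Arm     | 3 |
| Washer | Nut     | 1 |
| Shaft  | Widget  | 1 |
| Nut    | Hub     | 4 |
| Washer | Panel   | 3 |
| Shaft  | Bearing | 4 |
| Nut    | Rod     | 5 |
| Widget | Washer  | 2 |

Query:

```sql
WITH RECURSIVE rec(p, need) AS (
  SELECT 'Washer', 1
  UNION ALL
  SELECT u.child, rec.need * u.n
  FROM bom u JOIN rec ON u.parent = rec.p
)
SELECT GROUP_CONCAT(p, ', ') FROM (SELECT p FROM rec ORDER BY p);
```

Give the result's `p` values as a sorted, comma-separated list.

Base: (Washer, need=1).
Iteration 1: components of {Washer} -> Nut = 1*1 = 1, Panel = 1*3 = 3.
Iteration 2: components of {Nut,Panel} -> Hub = 1*4 = 4, Rod = 1*5 = 5.
Iteration 3: components of {Hub,Rod} -> Gizmo = 5*3 = 15.
Iteration 4: no further components; recursion stops.

Gizmo, Hub, Nut, Panel, Rod, Washer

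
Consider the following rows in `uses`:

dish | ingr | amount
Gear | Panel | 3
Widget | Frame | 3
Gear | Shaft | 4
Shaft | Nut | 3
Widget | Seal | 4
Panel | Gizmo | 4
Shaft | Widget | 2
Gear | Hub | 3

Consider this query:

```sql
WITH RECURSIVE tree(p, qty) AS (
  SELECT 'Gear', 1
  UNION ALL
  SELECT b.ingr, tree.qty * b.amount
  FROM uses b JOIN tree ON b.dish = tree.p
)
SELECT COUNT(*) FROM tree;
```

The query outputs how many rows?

Base: (Gear, qty=1).
Iteration 1: components of {Gear} -> Hub = 1*3 = 3, Panel = 1*3 = 3, Shaft = 1*4 = 4.
Iteration 2: components of {Hub,Panel,Shaft} -> Gizmo = 3*4 = 12, Nut = 4*3 = 12, Widget = 4*2 = 8.
Iteration 3: components of {Gizmo,Nut,Widget} -> Frame = 8*3 = 24, Seal = 8*4 = 32.
Iteration 4: no further components; recursion stops.
Total rows emitted: 9.

9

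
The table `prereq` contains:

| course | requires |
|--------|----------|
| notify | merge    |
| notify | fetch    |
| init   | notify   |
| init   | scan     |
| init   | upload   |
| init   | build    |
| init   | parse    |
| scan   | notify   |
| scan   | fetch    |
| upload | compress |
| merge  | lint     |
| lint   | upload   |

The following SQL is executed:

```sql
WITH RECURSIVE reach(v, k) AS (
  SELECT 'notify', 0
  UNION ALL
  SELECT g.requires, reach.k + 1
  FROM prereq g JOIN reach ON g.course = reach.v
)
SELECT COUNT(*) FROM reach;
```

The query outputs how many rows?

6

Base: (notify, k=0).
Iteration 1: edges from {notify} -> (fetch, k=1), (merge, k=1).
Iteration 2: edges from {fetch,merge} -> (lint, k=2).
Iteration 3: edges from {lint} -> (upload, k=3).
Iteration 4: edges from {upload} -> (compress, k=4).
Iteration 5: no outgoing edges from {compress}; recursion stops.
Total rows emitted: 6.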